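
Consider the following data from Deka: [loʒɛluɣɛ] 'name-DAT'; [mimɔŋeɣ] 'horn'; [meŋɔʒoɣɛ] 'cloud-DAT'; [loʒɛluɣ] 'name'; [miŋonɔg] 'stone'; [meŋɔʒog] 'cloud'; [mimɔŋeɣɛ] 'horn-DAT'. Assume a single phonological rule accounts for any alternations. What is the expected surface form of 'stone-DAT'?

[miŋonɔɣɛ]

The stem for 'cloud' ends in [g] in [meŋɔʒog] but [ɣ] in [meŋɔʒoɣɛ].
If /ɣ/ were underlying and a rule turned it into [g] in isolation, 'name' would also alternate; but it has [ɣ] in both [loʒɛluɣ] and [loʒɛluɣɛ].
The underlying segment must be /g/; voiced stops become fricatives between vowels, yielding [ɣ] there.
The one attested form of 'stone', [miŋonɔg], shows underlying /miŋonɔg/. Applying the same rule between vowels gives [miŋonɔɣɛ].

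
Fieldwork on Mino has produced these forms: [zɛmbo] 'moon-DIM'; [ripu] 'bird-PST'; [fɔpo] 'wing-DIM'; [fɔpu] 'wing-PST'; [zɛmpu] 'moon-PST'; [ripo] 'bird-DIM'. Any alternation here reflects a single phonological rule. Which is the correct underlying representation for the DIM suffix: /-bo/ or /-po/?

The DIM morpheme has two allomorphs, [-bo] and [-po].
The PST suffix, which begins with [p], is invariant after every stem; so [p] is not altered by any rule here.
So the underlying form is /-bo/, and voiced stops become voiceless after a vowel.

/-bo/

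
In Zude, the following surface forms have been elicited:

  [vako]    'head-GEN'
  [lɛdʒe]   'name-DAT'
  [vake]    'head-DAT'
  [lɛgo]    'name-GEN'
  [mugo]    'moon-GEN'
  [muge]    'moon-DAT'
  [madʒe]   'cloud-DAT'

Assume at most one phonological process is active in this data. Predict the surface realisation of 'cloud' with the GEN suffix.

The root 'name' surfaces as [lɛdʒe] and [lɛgo], with a stem-final [dʒ] ~ [g] alternation.
If /g/ were underlying and a rule turned it into [dʒ] before the DAT suffix, 'moon' would also alternate; but it has [g] in both [muge] and [mugo].
So /dʒ/ is underlying, and a rule of depalatalization — palato-alveolar /dʒ/ becomes [g] when no front vowel follows — gives [g].
The one attested form of 'cloud', [madʒe], shows underlying /madʒ/. Applying the same rule when no front vowel follows gives [mago].

[mago]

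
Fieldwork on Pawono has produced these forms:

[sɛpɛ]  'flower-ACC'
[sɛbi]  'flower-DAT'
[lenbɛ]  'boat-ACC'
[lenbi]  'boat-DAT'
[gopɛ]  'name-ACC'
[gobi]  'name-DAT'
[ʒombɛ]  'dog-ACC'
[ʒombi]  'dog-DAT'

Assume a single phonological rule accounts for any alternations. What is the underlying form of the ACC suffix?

The ACC suffix surfaces as [-bɛ] and [-pɛ], depending on the final segment of the stem.
The DAT suffix, which begins with [b], is invariant after every stem; so [b] is not altered by any rule here.
So the underlying form is /-pɛ/, and voiceless stops become voiced after a nasal.

/-pɛ/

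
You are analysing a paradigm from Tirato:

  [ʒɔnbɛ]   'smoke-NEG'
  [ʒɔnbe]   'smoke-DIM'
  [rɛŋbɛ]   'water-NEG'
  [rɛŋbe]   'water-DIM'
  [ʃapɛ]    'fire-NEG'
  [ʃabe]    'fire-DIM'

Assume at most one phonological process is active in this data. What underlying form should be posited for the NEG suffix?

/-pɛ/

The NEG suffix surfaces as [-bɛ] and [-pɛ], depending on the final segment of the stem.
The DIM suffix, which begins with [b], is invariant after every stem; so [b] is not altered by any rule here.
So the underlying form is /-pɛ/, and voiceless stops become voiced after a nasal.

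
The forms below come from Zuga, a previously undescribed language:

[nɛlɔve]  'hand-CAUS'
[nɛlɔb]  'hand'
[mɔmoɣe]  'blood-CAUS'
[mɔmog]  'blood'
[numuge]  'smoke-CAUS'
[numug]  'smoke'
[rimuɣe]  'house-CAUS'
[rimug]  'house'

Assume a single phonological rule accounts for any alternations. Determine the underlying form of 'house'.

/rimuɣ/

The root 'house' surfaces as [rimuɣe] and [rimug], with a stem-final [ɣ] ~ [g] alternation.
The stem 'smoke' ([numuge], [numug]) shows [g] unchanged in both environments, so [g] cannot be basic with [ɣ] derived before the CAUS suffix.
The alternation reflects word-final hardening: voiced fricatives become stops word-finally. /ɣ/ is underlying.
Hence 'house' is /rimuɣ/ underlyingly.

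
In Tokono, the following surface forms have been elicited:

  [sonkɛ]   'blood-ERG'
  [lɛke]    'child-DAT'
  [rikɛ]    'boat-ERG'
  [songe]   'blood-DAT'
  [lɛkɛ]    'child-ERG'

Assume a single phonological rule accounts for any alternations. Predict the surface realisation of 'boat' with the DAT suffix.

The DAT suffix surfaces as [-ge] and [-ke], depending on the final segment of the stem.
By contrast the ERG suffix keeps its initial [k] throughout — that segment must be underlying.
So the underlying form is /-ge/, and voiced stops become voiceless after a vowel.
After 'boat', which ends in a vowel, the suffix surfaces as [-ke], giving [rike].

[rike]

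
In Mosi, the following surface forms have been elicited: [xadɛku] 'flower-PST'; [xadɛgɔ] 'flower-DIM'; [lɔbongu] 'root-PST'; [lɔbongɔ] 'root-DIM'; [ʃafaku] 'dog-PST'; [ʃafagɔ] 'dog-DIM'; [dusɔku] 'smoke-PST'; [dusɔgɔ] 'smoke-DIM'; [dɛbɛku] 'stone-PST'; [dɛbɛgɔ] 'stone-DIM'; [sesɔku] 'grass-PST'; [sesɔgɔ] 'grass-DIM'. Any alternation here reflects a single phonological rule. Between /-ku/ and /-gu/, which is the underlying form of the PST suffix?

The PST morpheme has two allomorphs, [-gu] and [-ku].
The DIM suffix, which begins with [g], is invariant after every stem; so [g] is not altered by any rule here.
So the underlying form is /-ku/, and voiceless stops become voiced after a nasal.

/-ku/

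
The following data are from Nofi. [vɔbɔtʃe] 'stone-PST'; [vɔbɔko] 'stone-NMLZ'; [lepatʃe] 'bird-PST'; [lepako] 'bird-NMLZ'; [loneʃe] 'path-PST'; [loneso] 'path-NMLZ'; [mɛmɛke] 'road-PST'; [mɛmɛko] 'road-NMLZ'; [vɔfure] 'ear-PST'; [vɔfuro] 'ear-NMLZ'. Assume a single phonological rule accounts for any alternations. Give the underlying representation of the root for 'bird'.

/lepatʃ/

In [lepatʃe] and [lepako] the final segment of 'bird' alternates: [tʃ] ~ [k].
But 'road' keeps [k] in both environments ([mɛmɛke], [mɛmɛko]), so there is no rule changing /k/ to [tʃ] before the PST suffix.
The alternation reflects depalatalization: palato-alveolar /tʃ/ and /ʃ/ become [k] and [s] when no front vowel follows. /tʃ/ is underlying.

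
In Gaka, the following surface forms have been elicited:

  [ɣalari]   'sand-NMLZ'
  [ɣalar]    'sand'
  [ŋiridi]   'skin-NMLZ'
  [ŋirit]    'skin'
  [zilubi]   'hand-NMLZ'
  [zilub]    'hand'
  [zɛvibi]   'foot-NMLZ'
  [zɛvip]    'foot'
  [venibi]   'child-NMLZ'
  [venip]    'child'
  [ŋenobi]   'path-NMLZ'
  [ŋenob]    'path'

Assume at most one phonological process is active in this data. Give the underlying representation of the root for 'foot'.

'foot' shows [b] ~ [p] at the end of the stem ([zɛvibi] vs [zɛvip]).
Compare 'path', with invariant [b] in [ŋenobi] and [ŋenob]: an analysis with underlying /b/ and a rule producing [p] in isolation would wrongly predict alternation here too.
Therefore /p/ is basic and [b] is derived by intervocalic voicing (voiceless stops become voiced between vowels).

/zɛvip/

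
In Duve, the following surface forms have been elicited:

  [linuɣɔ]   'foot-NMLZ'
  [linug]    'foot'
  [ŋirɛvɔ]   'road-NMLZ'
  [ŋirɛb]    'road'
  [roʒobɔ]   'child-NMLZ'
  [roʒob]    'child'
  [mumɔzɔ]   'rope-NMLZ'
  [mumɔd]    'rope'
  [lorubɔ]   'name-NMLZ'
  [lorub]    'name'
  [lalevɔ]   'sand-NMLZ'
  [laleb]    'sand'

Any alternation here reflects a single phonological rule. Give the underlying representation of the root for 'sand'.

/lalev/

The stem for 'sand' ends in [v] in [lalevɔ] but [b] in [laleb].
But 'child' keeps [b] in both environments ([roʒobɔ], [roʒob]), so there is no rule changing /b/ to [v] before the NMLZ suffix.
Therefore /v/ is basic and [b] is derived by word-final hardening (voiced fricatives become stops word-finally).
So 'sand' = /lalev/.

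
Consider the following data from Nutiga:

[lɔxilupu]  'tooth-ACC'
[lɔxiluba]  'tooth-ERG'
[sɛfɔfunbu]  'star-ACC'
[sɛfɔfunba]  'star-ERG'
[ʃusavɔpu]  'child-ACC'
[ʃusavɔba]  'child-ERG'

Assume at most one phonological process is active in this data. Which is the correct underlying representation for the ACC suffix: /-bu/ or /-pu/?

The ACC suffix surfaces as [-bu] and [-pu], depending on the final segment of the stem.
The ERG suffix, which begins with [b], is invariant after every stem; so [b] is not altered by any rule here.
The ACC suffix is therefore /-pu/ underlyingly, with post-nasal voicing: voiceless stops become voiced after a nasal.

/-pu/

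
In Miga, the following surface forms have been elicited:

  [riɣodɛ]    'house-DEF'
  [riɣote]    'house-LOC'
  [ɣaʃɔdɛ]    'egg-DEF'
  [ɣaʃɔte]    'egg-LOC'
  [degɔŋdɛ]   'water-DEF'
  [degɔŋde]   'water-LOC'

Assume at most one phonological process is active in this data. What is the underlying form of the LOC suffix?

/-te/

The LOC morpheme has two allomorphs, [-de] and [-te].
The DEF suffix, which begins with [d], is invariant after every stem; so [d] is not altered by any rule here.
So the underlying form is /-te/, and voiceless stops become voiced after a nasal.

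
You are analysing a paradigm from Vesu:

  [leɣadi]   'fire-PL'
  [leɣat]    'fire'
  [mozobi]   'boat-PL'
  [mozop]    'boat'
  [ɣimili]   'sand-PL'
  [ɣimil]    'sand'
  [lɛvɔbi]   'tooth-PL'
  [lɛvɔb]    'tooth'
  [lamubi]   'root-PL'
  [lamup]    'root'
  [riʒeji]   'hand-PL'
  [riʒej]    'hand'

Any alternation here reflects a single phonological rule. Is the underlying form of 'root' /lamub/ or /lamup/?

The stem for 'root' ends in [b] in [lamubi] but [p] in [lamup].
If /b/ were underlying and a rule turned it into [p] in isolation, 'tooth' would also alternate; but it has [b] in both [lɛvɔbi] and [lɛvɔb].
So /p/ is underlying, and a rule of intervocalic voicing — voiceless stops become voiced between vowels — gives [b].

/lamup/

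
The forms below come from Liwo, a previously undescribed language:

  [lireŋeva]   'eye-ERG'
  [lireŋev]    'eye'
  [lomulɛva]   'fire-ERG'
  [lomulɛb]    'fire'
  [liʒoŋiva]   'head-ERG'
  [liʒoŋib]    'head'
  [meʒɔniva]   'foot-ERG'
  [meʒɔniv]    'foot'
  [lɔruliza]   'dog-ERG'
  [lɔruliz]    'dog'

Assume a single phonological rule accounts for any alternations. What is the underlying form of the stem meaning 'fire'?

In [lomulɛva] and [lomulɛb] the final segment of 'fire' alternates: [v] ~ [b].
If /v/ were underlying and a rule turned it into [b] in isolation, 'eye' would also alternate; but it has [v] in both [lireŋeva] and [lireŋev].
The alternation reflects intervocalic spirantization: voiced stops become fricatives between vowels. /b/ is underlying.
So 'fire' = /lomulɛb/.

/lomulɛb/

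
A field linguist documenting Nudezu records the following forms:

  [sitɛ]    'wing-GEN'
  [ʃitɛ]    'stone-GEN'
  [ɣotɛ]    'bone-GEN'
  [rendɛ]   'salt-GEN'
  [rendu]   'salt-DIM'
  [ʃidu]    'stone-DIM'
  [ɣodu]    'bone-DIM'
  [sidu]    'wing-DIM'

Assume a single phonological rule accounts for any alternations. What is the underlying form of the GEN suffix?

The GEN suffix surfaces as [-dɛ] and [-tɛ], depending on the final segment of the stem.
The DIM suffix, which begins with [d], is invariant after every stem; so [d] is not altered by any rule here.
The GEN suffix is therefore /-tɛ/ underlyingly, with post-nasal voicing: voiceless stops become voiced after a nasal.

/-tɛ/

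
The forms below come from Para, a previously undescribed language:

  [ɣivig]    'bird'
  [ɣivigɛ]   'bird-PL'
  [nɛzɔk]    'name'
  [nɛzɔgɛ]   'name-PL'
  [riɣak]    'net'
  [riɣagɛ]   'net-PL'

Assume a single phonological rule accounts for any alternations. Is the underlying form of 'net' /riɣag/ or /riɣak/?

'net' shows [k] ~ [g] at the end of the stem ([riɣak] vs [riɣagɛ]).
But 'bird' keeps [g] in both environments ([ɣivig], [ɣivigɛ]), so there is no rule changing /g/ to [k] in isolation.
The alternation reflects intervocalic voicing: voiceless stops become voiced between vowels. /k/ is underlying.

/riɣak/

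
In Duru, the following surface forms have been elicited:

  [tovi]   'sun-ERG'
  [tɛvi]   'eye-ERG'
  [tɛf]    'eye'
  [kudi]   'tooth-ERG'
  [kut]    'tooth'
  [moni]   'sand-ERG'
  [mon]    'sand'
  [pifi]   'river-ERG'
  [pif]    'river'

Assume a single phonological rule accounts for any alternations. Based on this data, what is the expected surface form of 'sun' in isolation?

[tof]

The stem for 'eye' ends in [v] in [tɛvi] but [f] in [tɛf].
The stem 'river' ([pifi], [pif]) shows [f] unchanged in both environments, so [f] cannot be basic with [v] derived before the ERG suffix.
Therefore /v/ is basic and [f] is derived by word-final obstruent devoicing (voiced obstruents become voiceless word-finally).
The one attested form of 'sun', [tovi], shows underlying /tov/. Applying the same rule word-finally gives [tof].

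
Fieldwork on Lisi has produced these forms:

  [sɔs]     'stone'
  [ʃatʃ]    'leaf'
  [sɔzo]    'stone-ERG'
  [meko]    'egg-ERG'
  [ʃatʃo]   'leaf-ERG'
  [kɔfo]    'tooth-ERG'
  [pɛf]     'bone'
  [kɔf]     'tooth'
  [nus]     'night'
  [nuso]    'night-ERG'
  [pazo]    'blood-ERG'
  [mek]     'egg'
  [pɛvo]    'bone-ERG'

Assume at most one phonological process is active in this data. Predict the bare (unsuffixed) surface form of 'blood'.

In [sɔs] and [sɔzo] the final segment of 'stone' alternates: [s] ~ [z].
But 'night' keeps [s] in both environments ([nus], [nuso]), so there is no rule changing /s/ to [z] before the ERG suffix.
Therefore /z/ is basic and [s] is derived by word-final obstruent devoicing (voiced obstruents become voiceless word-finally).
The one attested form of 'blood', [pazo], shows underlying /paz/. Applying the same rule word-finally gives [pas].

[pas]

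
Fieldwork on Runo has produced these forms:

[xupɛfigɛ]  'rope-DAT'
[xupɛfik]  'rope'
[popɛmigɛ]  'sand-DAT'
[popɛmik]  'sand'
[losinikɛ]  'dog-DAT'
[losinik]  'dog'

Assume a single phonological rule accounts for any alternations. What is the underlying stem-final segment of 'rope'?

The root 'rope' surfaces as [xupɛfigɛ] and [xupɛfik], with a stem-final [g] ~ [k] alternation.
Compare 'dog', with invariant [k] in [losinikɛ] and [losinik]: an analysis with underlying /k/ and a rule producing [g] before the DAT suffix would wrongly predict alternation here too.
Therefore /g/ is basic and [k] is derived by word-final obstruent devoicing (voiced obstruents become voiceless word-finally).

/g/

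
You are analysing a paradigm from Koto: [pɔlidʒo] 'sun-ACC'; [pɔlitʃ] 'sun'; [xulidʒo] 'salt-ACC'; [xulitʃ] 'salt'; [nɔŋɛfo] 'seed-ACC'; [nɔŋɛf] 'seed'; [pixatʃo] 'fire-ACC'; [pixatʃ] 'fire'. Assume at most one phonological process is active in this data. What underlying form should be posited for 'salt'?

/xulidʒ/

The root 'salt' surfaces as [xulidʒo] and [xulitʃ], with a stem-final [dʒ] ~ [tʃ] alternation.
If /tʃ/ were underlying and a rule turned it into [dʒ] before the ACC suffix, 'fire' would also alternate; but it has [tʃ] in both [pixatʃo] and [pixatʃ].
The underlying segment must be /dʒ/; voiced obstruents become voiceless word-finally, yielding [tʃ] there.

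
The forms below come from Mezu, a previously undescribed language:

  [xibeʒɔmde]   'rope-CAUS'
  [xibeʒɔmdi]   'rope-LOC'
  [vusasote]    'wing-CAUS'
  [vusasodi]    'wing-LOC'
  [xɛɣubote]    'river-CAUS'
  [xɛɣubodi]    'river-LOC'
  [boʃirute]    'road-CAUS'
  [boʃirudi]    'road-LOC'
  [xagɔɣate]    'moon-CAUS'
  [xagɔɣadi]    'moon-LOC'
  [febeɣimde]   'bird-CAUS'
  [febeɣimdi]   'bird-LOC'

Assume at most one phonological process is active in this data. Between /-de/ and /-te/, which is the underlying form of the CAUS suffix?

/-te/

The CAUS morpheme has two allomorphs, [-de] and [-te].
By contrast the LOC suffix keeps its initial [d] throughout — that segment must be underlying.
The CAUS suffix is therefore /-te/ underlyingly, with post-nasal voicing: voiceless stops become voiced after a nasal.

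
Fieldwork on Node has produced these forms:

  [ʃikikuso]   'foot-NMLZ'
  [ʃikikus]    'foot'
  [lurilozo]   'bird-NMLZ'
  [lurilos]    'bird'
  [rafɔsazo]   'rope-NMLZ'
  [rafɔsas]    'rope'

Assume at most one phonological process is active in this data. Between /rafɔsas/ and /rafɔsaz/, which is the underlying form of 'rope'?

/rafɔsaz/

The stem for 'rope' ends in [z] in [rafɔsazo] but [s] in [rafɔsas].
But 'foot' keeps [s] in both environments ([ʃikikuso], [ʃikikus]), so there is no rule changing /s/ to [z] before the NMLZ suffix.
The underlying segment must be /z/; voiced obstruents become voiceless word-finally, yielding [s] there.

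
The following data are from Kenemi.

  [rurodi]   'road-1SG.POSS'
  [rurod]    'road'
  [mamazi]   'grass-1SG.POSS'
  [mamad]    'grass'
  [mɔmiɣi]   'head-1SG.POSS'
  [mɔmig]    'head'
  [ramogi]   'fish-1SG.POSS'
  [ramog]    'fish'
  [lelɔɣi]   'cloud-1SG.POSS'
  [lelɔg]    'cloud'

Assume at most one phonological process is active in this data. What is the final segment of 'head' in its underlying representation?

/ɣ/

In [mɔmiɣi] and [mɔmig] the final segment of 'head' alternates: [ɣ] ~ [g].
If /g/ were underlying and a rule turned it into [ɣ] before the 1SG.POSS suffix, 'fish' would also alternate; but it has [g] in both [ramogi] and [ramog].
The underlying segment must be /ɣ/; voiced fricatives become stops word-finally, yielding [g] there.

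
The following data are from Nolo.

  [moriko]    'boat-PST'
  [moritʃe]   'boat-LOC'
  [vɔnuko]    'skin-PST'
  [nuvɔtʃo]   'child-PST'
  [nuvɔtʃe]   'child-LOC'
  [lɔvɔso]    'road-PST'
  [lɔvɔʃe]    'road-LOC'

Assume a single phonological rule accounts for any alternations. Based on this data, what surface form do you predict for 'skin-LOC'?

[vɔnutʃe]

In [moriko] and [moritʃe] the final segment of 'boat' alternates: [k] ~ [tʃ].
The stem 'child' ([nuvɔtʃo], [nuvɔtʃe]) shows [tʃ] unchanged in both environments, so [tʃ] cannot be basic with [k] derived before the PST suffix.
The underlying segment must be /k/; /k/ and /s/ become palato-alveolar [tʃ] and [ʃ] before a front vowel, yielding [tʃ] there.
The one attested form of 'skin', [vɔnuko], shows underlying /vɔnuk/. Applying the same rule before a front vowel gives [vɔnutʃe].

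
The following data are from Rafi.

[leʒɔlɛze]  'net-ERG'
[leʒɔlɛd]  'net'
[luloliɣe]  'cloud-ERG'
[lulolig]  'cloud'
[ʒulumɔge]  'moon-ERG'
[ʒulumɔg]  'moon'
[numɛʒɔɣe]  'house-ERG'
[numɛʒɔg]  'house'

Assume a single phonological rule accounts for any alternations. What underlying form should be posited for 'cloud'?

/luloliɣ/

The root 'cloud' surfaces as [luloliɣe] and [lulolig], with a stem-final [ɣ] ~ [g] alternation.
But 'moon' keeps [g] in both environments ([ʒulumɔge], [ʒulumɔg]), so there is no rule changing /g/ to [ɣ] before the ERG suffix.
The alternation reflects word-final hardening: voiced fricatives become stops word-finally. /ɣ/ is underlying.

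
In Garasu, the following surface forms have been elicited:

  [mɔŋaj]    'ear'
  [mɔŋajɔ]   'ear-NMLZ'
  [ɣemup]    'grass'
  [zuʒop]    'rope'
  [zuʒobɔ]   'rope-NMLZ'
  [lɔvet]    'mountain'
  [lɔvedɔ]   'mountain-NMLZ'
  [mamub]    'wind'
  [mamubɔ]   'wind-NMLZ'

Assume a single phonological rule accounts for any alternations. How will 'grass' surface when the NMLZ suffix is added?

[ɣemubɔ]

In [zuʒop] and [zuʒobɔ] the final segment of 'rope' alternates: [p] ~ [b].
Compare 'wind', with invariant [b] in [mamub] and [mamubɔ]: an analysis with underlying /b/ and a rule producing [p] in isolation would wrongly predict alternation here too.
The alternation reflects intervocalic voicing: voiceless stops become voiced between vowels. /p/ is underlying.
The one attested form of 'grass', [ɣemup], shows underlying /ɣemup/. Applying the same rule between vowels gives [ɣemubɔ].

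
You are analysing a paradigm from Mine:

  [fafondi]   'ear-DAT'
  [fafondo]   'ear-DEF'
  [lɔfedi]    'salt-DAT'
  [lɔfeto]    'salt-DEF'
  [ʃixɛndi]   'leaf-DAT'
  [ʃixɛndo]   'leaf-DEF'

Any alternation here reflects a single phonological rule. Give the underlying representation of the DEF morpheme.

/-to/

The DEF suffix surfaces as [-do] and [-to], depending on the final segment of the stem.
The DAT suffix, which begins with [d], is invariant after every stem; so [d] is not altered by any rule here.
The DEF suffix is therefore /-to/ underlyingly, with post-nasal voicing: voiceless stops become voiced after a nasal.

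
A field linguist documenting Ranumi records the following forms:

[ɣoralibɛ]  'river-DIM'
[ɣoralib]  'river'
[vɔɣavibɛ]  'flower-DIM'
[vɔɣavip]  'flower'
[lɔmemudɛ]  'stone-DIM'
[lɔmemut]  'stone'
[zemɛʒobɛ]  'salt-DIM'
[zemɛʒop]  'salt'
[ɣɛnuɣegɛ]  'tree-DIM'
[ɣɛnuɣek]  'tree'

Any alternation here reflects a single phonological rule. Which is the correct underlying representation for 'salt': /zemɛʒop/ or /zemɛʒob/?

The stem for 'salt' ends in [b] in [zemɛʒobɛ] but [p] in [zemɛʒop].
If /b/ were underlying and a rule turned it into [p] in isolation, 'river' would also alternate; but it has [b] in both [ɣoralibɛ] and [ɣoralib].
So /p/ is underlying, and a rule of intervocalic voicing — voiceless stops become voiced between vowels — gives [b].

/zemɛʒop/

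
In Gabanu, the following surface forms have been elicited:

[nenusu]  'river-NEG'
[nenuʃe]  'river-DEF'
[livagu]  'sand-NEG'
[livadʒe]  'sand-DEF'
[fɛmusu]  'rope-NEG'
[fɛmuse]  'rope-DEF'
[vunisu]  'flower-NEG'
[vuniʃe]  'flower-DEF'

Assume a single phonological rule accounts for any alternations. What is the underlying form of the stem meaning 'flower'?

In [vunisu] and [vuniʃe] the final segment of 'flower' alternates: [s] ~ [ʃ].
But 'rope' keeps [s] in both environments ([fɛmusu], [fɛmuse]), so there is no rule changing /s/ to [ʃ] before the DEF suffix.
So /ʃ/ is underlying, and a rule of depalatalization — palato-alveolar /dʒ/ and /ʃ/ become [g] and [s] when no front vowel follows — gives [s].
So 'flower' = /vuniʃ/.

/vuniʃ/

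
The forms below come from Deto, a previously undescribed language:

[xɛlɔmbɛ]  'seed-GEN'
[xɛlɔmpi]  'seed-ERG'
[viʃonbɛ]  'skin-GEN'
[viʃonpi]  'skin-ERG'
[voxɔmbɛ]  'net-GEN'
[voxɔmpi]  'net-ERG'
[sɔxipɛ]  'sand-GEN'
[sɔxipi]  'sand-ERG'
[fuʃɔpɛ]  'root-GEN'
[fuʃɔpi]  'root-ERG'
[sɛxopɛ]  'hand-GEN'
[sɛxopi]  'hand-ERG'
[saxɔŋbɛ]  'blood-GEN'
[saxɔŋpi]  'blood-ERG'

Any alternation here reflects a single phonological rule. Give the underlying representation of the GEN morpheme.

/-bɛ/

The GEN morpheme has two allomorphs, [-bɛ] and [-pɛ].
The ERG suffix, which begins with [p], is invariant after every stem; so [p] is not altered by any rule here.
So the underlying form is /-bɛ/, and voiced stops become voiceless after a vowel.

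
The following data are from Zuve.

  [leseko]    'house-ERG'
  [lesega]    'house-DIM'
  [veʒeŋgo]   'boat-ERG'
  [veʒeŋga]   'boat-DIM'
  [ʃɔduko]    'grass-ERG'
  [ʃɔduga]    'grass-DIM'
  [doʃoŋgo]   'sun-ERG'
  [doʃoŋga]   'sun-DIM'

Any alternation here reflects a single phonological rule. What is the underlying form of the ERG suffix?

The ERG morpheme has two allomorphs, [-go] and [-ko].
The DIM suffix, which begins with [g], is invariant after every stem; so [g] is not altered by any rule here.
The ERG suffix is therefore /-ko/ underlyingly, with post-nasal voicing: voiceless stops become voiced after a nasal.

/-ko/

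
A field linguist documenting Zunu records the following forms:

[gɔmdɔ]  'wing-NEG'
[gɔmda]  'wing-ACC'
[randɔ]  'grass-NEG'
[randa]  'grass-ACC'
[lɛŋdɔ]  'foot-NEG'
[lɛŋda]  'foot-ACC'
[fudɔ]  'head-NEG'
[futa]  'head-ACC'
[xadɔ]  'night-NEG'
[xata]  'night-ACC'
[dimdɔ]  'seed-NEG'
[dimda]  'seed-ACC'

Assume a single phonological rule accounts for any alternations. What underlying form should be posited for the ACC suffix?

/-ta/

The ACC suffix surfaces as [-da] and [-ta], depending on the final segment of the stem.
By contrast the NEG suffix keeps its initial [d] throughout — that segment must be underlying.
So the underlying form is /-ta/, and voiceless stops become voiced after a nasal.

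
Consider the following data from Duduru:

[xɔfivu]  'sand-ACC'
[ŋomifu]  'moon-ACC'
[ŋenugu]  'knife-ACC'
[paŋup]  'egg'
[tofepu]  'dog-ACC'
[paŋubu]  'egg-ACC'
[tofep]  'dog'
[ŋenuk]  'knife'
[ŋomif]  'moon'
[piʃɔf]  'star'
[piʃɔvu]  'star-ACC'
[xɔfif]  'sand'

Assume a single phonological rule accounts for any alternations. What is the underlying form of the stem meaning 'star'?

/piʃɔv/

'star' shows [f] ~ [v] at the end of the stem ([piʃɔf] vs [piʃɔvu]).
Compare 'moon', with invariant [f] in [ŋomif] and [ŋomifu]: an analysis with underlying /f/ and a rule producing [v] before the ACC suffix would wrongly predict alternation here too.
Therefore /v/ is basic and [f] is derived by word-final obstruent devoicing (voiced obstruents become voiceless word-finally).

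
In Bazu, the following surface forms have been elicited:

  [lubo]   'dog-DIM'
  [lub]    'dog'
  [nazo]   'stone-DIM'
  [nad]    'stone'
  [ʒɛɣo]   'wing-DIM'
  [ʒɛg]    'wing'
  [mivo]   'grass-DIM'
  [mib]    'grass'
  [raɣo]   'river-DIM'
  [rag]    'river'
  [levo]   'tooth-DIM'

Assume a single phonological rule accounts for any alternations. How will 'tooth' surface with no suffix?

The root 'grass' surfaces as [mivo] and [mib], with a stem-final [v] ~ [b] alternation.
The stem 'dog' ([lubo], [lub]) shows [b] unchanged in both environments, so [b] cannot be basic with [v] derived before the DIM suffix.
The alternation reflects word-final hardening: voiced fricatives become stops word-finally. /v/ is underlying.
From [levo] the stem 'tooth' is /lev/; word-finally this yields [leb].

[leb]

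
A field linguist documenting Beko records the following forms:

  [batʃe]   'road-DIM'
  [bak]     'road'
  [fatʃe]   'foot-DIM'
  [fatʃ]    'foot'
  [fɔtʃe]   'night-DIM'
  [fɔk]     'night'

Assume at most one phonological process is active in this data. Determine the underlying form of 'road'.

/bak/

The root 'road' surfaces as [batʃe] and [bak], with a stem-final [tʃ] ~ [k] alternation.
If /tʃ/ were underlying and a rule turned it into [k] in isolation, 'foot' would also alternate; but it has [tʃ] in both [fatʃe] and [fatʃ].
The underlying segment must be /k/; /k/ becomes palato-alveolar [tʃ] before a front vowel, yielding [tʃ] there.
So 'road' = /bak/.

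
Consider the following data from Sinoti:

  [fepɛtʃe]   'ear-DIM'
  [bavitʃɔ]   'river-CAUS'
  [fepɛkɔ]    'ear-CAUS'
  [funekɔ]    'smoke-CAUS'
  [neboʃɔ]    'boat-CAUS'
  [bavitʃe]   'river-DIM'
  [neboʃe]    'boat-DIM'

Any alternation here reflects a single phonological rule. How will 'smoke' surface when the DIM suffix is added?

[funetʃe]

In [fepɛkɔ] and [fepɛtʃe] the final segment of 'ear' alternates: [k] ~ [tʃ].
The stem 'river' ([bavitʃɔ], [bavitʃe]) shows [tʃ] unchanged in both environments, so [tʃ] cannot be basic with [k] derived before the CAUS suffix.
The alternation reflects palatalization before a front vowel: /k/ becomes palato-alveolar [tʃ] before a front vowel. /k/ is underlying.
The one attested form of 'smoke', [funekɔ], shows underlying /funek/. Applying the same rule before a front vowel gives [funetʃe].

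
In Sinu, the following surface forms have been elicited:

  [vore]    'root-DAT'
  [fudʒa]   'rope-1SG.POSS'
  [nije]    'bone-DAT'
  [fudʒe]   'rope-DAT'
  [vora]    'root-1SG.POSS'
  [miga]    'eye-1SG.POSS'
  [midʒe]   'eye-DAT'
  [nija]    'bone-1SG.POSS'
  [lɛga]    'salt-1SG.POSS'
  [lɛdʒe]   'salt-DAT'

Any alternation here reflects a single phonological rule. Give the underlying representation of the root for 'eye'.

/mig/

'eye' shows [dʒ] ~ [g] at the end of the stem ([midʒe] vs [miga]).
But 'rope' keeps [dʒ] in both environments ([fudʒe], [fudʒa]), so there is no rule changing /dʒ/ to [g] before the 1SG.POSS suffix.
Therefore /g/ is basic and [dʒ] is derived by palatalization before a front vowel (/g/ becomes palato-alveolar [dʒ] before a front vowel).
Hence 'eye' is /mig/ underlyingly.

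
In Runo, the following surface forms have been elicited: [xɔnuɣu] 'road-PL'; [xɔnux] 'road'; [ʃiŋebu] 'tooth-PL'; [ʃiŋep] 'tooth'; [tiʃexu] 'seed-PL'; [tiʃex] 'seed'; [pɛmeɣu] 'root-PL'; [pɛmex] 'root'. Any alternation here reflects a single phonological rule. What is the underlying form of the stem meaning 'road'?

/xɔnuɣ/

'road' shows [ɣ] ~ [x] at the end of the stem ([xɔnuɣu] vs [xɔnux]).
Compare 'seed', with invariant [x] in [tiʃexu] and [tiʃex]: an analysis with underlying /x/ and a rule producing [ɣ] before the PL suffix would wrongly predict alternation here too.
Therefore /ɣ/ is basic and [x] is derived by word-final obstruent devoicing (voiced obstruents become voiceless word-finally).
The underlying form of 'road' is therefore /xɔnuɣ/.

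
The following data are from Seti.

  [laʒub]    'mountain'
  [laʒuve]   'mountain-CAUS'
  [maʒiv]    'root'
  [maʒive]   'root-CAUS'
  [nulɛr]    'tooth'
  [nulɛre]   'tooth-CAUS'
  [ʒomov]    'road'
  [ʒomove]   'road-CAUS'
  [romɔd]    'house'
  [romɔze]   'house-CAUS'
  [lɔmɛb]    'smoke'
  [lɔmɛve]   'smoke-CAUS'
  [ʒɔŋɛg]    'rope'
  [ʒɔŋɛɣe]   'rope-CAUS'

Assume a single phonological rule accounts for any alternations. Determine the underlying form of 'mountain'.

/laʒub/

'mountain' shows [b] ~ [v] at the end of the stem ([laʒub] vs [laʒuve]).
The stem 'road' ([ʒomov], [ʒomove]) shows [v] unchanged in both environments, so [v] cannot be basic with [b] derived in isolation.
The alternation reflects intervocalic spirantization: voiced stops become fricatives between vowels. /b/ is underlying.
Hence 'mountain' is /laʒub/ underlyingly.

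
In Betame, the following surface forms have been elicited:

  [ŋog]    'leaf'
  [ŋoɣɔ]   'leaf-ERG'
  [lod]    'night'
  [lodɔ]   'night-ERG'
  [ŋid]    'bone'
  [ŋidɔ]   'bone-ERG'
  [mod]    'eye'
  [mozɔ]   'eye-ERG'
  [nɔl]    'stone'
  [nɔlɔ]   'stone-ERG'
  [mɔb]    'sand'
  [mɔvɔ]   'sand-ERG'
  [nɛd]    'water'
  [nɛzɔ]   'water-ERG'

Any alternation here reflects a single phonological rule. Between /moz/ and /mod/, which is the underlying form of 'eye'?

/moz/

The root 'eye' surfaces as [mod] and [mozɔ], with a stem-final [d] ~ [z] alternation.
But 'bone' keeps [d] in both environments ([ŋid], [ŋidɔ]), so there is no rule changing /d/ to [z] before the ERG suffix.
So /z/ is underlying, and a rule of word-final hardening — voiced fricatives become stops word-finally — gives [d].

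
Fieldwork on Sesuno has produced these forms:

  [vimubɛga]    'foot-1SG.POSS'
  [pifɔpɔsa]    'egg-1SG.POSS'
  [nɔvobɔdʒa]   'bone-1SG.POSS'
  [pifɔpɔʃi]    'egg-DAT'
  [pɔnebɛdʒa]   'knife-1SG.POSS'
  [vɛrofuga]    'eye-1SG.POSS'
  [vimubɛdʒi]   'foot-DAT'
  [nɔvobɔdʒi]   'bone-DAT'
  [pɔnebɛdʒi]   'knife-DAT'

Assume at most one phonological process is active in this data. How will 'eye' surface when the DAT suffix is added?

[vɛrofudʒi]

In [vimubɛga] and [vimubɛdʒi] the final segment of 'foot' alternates: [g] ~ [dʒ].
The stem 'bone' ([nɔvobɔdʒa], [nɔvobɔdʒi]) shows [dʒ] unchanged in both environments, so [dʒ] cannot be basic with [g] derived before the 1SG.POSS suffix.
Therefore /g/ is basic and [dʒ] is derived by palatalization before a front vowel (/g/ and /s/ become palato-alveolar [dʒ] and [ʃ] before a front vowel).
From [vɛrofuga] the stem 'eye' is /vɛrofug/; before a front vowel this yields [vɛrofudʒi].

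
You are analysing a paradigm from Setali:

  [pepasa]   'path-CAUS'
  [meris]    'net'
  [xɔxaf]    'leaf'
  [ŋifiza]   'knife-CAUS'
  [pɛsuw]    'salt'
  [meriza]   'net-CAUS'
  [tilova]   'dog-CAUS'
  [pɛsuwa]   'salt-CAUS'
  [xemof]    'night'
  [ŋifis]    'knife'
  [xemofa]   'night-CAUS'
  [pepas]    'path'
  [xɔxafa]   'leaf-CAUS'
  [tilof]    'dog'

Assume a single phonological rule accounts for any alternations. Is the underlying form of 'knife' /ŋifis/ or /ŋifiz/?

/ŋifiz/

The root 'knife' surfaces as [ŋifiza] and [ŋifis], with a stem-final [z] ~ [s] alternation.
The stem 'path' ([pepasa], [pepas]) shows [s] unchanged in both environments, so [s] cannot be basic with [z] derived before the CAUS suffix.
The alternation reflects word-final obstruent devoicing: voiced obstruents become voiceless word-finally. /z/ is underlying.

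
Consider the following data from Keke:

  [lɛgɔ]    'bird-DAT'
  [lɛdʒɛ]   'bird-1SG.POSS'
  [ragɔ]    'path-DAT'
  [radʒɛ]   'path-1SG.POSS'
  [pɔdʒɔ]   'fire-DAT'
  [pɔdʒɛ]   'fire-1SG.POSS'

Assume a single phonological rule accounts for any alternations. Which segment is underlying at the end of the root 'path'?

The stem for 'path' ends in [g] in [ragɔ] but [dʒ] in [radʒɛ].
Compare 'fire', with invariant [dʒ] in [pɔdʒɔ] and [pɔdʒɛ]: an analysis with underlying /dʒ/ and a rule producing [g] before the DAT suffix would wrongly predict alternation here too.
So /g/ is underlying, and a rule of palatalization before a front vowel — /g/ becomes palato-alveolar [dʒ] before a front vowel — gives [dʒ].

/g/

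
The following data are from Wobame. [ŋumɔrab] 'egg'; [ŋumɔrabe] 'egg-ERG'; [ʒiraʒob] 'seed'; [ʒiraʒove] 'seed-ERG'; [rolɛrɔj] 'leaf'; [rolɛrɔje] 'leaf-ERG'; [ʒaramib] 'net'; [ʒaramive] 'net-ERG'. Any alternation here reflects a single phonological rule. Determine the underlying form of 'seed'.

/ʒiraʒov/

In [ʒiraʒob] and [ʒiraʒove] the final segment of 'seed' alternates: [b] ~ [v].
Compare 'egg', with invariant [b] in [ŋumɔrab] and [ŋumɔrabe]: an analysis with underlying /b/ and a rule producing [v] before the ERG suffix would wrongly predict alternation here too.
The alternation reflects word-final hardening: voiced fricatives become stops word-finally. /v/ is underlying.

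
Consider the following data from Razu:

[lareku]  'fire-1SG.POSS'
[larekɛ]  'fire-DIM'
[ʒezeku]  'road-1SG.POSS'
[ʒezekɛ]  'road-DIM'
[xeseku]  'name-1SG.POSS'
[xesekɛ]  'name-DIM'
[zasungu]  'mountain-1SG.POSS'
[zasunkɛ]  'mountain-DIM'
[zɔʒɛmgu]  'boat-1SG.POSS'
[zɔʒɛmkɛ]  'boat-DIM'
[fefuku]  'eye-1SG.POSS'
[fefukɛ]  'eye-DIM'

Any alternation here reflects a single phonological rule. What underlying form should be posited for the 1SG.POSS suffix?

/-gu/

The 1SG.POSS morpheme has two allomorphs, [-gu] and [-ku].
The DIM suffix, which begins with [k], is invariant after every stem; so [k] is not altered by any rule here.
So the underlying form is /-gu/, and voiced stops become voiceless after a vowel.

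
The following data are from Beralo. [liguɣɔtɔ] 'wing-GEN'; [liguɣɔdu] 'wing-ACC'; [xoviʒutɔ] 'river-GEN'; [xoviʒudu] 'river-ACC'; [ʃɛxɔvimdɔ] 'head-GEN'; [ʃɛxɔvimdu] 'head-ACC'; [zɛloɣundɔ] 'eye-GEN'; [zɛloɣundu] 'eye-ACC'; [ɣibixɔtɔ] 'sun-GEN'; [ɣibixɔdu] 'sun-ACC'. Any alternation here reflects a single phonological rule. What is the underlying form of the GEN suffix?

/-tɔ/

The GEN suffix surfaces as [-dɔ] and [-tɔ], depending on the final segment of the stem.
The ACC suffix, which begins with [d], is invariant after every stem; so [d] is not altered by any rule here.
The GEN suffix is therefore /-tɔ/ underlyingly, with post-nasal voicing: voiceless stops become voiced after a nasal.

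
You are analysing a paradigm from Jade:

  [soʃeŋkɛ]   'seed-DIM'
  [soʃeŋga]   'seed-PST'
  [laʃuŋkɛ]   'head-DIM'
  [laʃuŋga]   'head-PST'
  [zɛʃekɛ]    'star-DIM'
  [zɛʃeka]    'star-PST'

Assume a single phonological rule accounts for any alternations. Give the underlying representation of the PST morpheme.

The PST morpheme has two allomorphs, [-ga] and [-ka].
The DIM suffix, which begins with [k], is invariant after every stem; so [k] is not altered by any rule here.
The PST suffix is therefore /-ga/ underlyingly, with post-vocalic devoicing: voiced stops become voiceless after a vowel.

/-ga/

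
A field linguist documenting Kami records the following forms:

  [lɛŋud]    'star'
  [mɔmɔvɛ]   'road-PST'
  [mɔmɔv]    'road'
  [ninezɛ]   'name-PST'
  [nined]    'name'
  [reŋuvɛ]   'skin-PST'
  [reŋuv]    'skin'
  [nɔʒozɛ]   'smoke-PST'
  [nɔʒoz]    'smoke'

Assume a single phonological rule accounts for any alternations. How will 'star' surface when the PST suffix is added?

[lɛŋuzɛ]

'name' shows [z] ~ [d] at the end of the stem ([ninezɛ] vs [nined]).
The stem 'smoke' ([nɔʒozɛ], [nɔʒoz]) shows [z] unchanged in both environments, so [z] cannot be basic with [d] derived in isolation.
Therefore /d/ is basic and [z] is derived by intervocalic spirantization (voiced stops become fricatives between vowels).
From [lɛŋud] the stem 'star' is /lɛŋud/; between vowels this yields [lɛŋuzɛ].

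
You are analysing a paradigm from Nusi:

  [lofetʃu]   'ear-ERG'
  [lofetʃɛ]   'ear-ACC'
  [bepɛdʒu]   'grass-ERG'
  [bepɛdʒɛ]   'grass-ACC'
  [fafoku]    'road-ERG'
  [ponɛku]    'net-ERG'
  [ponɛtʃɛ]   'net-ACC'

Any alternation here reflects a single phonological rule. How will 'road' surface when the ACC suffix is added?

The stem for 'net' ends in [k] in [ponɛku] but [tʃ] in [ponɛtʃɛ].
The stem 'ear' ([lofetʃu], [lofetʃɛ]) shows [tʃ] unchanged in both environments, so [tʃ] cannot be basic with [k] derived before the ERG suffix.
So /k/ is underlying, and a rule of palatalization before a front vowel — /k/ becomes palato-alveolar [tʃ] before a front vowel — gives [tʃ].
The one attested form of 'road', [fafoku], shows underlying /fafok/. Applying the same rule before a front vowel gives [fafotʃɛ].

[fafotʃɛ]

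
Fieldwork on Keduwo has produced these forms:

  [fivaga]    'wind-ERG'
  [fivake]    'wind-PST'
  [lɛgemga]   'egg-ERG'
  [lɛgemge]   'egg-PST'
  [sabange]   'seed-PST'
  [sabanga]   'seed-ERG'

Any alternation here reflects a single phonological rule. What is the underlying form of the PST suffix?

The PST suffix surfaces as [-ge] and [-ke], depending on the final segment of the stem.
The ERG suffix, which begins with [g], is invariant after every stem; so [g] is not altered by any rule here.
So the underlying form is /-ke/, and voiceless stops become voiced after a nasal.

/-ke/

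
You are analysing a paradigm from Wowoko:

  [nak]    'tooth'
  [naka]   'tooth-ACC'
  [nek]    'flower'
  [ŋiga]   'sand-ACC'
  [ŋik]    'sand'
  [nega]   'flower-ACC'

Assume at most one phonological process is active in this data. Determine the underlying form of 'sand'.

In [ŋik] and [ŋiga] the final segment of 'sand' alternates: [k] ~ [g].
Compare 'tooth', with invariant [k] in [nak] and [naka]: an analysis with underlying /k/ and a rule producing [g] before the ACC suffix would wrongly predict alternation here too.
So /g/ is underlying, and a rule of word-final obstruent devoicing — voiced obstruents become voiceless word-finally — gives [k].

/ŋig/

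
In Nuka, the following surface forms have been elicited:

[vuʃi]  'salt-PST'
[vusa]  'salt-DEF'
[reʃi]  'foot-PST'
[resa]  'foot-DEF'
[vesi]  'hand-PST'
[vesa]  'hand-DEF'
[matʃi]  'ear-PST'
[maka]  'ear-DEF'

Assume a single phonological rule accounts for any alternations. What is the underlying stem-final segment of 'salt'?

'salt' shows [ʃ] ~ [s] at the end of the stem ([vuʃi] vs [vusa]).
Compare 'hand', with invariant [s] in [vesi] and [vesa]: an analysis with underlying /s/ and a rule producing [ʃ] before the PST suffix would wrongly predict alternation here too.
So /ʃ/ is underlying, and a rule of depalatalization — palato-alveolar /tʃ/ and /ʃ/ become [k] and [s] when no front vowel follows — gives [s].

/ʃ/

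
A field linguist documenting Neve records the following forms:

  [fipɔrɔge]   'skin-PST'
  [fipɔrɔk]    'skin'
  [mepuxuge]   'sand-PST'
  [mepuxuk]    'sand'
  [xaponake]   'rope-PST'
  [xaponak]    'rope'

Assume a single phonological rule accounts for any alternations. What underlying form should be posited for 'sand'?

/mepuxug/

In [mepuxuge] and [mepuxuk] the final segment of 'sand' alternates: [g] ~ [k].
But 'rope' keeps [k] in both environments ([xaponake], [xaponak]), so there is no rule changing /k/ to [g] before the PST suffix.
The underlying segment must be /g/; voiced obstruents become voiceless word-finally, yielding [k] there.
The underlying form of 'sand' is therefore /mepuxug/.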